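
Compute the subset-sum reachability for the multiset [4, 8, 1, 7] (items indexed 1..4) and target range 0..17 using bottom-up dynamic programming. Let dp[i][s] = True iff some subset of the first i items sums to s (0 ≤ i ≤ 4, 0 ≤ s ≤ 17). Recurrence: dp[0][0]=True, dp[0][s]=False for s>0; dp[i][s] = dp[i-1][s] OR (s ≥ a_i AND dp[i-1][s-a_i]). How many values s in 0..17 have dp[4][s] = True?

12

i\s   0   1   2   3   4   5   6   7   8   9  10  11  12  13  14  15  16  17
  0   T   F   F   F   F   F   F   F   F   F   F   F   F   F   F   F   F   F
  1   T   F   F   F   T   F   F   F   F   F   F   F   F   F   F   F   F   F
  2   T   F   F   F   T   F   F   F   T   F   F   F   T   F   F   F   F   F
  3   T   T   F   F   T   T   F   F   T   T   F   F   T   T   F   F   F   F
  4   T   T   F   F   T   T   F   T   T   T   F   T   T   T   F   T   T   F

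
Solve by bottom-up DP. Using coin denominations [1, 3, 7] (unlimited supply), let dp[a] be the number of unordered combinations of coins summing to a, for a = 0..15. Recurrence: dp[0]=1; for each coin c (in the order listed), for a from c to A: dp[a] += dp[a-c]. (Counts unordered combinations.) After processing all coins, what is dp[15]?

10

after  coin     0     1     2     3     4     5     6     7     8     9    10    11    12    13    14    15
          1     1     1     1     1     1     1     1     1     1     1     1     1     1     1     1     1
          3     1     1     1     2     2     2     3     3     3     4     4     4     5     5     5     6
          7     1     1     1     2     2     2     3     4     4     5     6     6     7     8     9    10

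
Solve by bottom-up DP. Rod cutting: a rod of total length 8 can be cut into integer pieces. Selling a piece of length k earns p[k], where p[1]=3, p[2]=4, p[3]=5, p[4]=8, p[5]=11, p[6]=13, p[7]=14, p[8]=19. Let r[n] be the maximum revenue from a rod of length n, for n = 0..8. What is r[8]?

24

   n    0    1    2    3    4    5    6    7    8
r[n]    0    3    6    9   12   15   18   21   24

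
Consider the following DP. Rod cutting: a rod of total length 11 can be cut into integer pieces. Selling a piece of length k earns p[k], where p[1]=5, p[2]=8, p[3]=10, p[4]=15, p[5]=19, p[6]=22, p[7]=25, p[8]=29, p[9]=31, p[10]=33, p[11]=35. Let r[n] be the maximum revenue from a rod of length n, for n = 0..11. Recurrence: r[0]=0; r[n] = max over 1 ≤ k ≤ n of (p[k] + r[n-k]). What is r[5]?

25

   n    0    1    2    3    4    5    6    7    8    9   10   11
r[n]    0    5   10   15   20   25   30   35   40   45   50   55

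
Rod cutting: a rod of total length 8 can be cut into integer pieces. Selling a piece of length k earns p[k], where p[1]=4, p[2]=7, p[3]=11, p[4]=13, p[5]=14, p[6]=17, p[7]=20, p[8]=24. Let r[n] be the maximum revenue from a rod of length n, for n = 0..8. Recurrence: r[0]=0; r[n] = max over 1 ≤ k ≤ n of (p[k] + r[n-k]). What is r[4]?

   n    0    1    2    3    4    5    6    7    8
r[n]    0    4    8   12   16   20   24   28   32

16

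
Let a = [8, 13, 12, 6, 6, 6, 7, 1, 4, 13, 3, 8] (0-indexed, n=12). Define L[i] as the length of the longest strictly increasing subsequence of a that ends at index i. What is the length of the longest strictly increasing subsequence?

   i    0    1    2    3    4    5    6    7    8    9   10   11
a[i]    8   13   12    6    6    6    7    1    4   13    3    8
L[i]    1    2    2    1    1    1    2    1    2    3    2    3

3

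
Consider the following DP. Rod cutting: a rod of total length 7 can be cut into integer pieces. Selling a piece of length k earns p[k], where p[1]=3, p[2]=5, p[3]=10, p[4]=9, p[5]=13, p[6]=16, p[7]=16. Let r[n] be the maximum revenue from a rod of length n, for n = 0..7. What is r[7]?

23

   n    0    1    2    3    4    5    6    7
r[n]    0    3    6   10   13   16   20   23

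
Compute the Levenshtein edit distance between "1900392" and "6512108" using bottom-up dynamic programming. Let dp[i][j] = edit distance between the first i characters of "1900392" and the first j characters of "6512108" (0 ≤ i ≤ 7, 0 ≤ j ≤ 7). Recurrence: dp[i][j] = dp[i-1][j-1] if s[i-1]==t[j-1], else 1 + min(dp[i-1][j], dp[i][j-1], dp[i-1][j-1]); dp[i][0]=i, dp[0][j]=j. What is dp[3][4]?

4

   ''  6  5  1  2  1  0  8
''  0  1  2  3  4  5  6  7
 1  1  1  2  2  3  4  5  6
 9  2  2  2  3  3  4  5  6
 0  3  3  3  3  4  4  4  5
 0  4  4  4  4  4  5  4  5
 3  5  5  5  5  5  5  5  5
 9  6  6  6  6  6  6  6  6
 2  7  7  7  7  6  7  7  7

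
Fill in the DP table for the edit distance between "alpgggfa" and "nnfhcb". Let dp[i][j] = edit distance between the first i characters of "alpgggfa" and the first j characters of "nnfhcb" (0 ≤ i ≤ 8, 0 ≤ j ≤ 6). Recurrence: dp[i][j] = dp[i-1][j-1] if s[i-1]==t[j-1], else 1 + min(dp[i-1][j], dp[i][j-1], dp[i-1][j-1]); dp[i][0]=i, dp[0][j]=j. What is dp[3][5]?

   ''  n  n  f  h  c  b
''  0  1  2  3  4  5  6
 a  1  1  2  3  4  5  6
 l  2  2  2  3  4  5  6
 p  3  3  3  3  4  5  6
 g  4  4  4  4  4  5  6
 g  5  5  5  5  5  5  6
 g  6  6  6  6  6  6  6
 f  7  7  7  6  7  7  7
 a  8  8  8  7  7  8  8

5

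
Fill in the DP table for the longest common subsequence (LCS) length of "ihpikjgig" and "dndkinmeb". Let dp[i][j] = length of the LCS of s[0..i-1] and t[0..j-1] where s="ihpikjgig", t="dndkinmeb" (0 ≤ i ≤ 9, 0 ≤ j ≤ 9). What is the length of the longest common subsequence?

   ''  d  n  d  k  i  n  m  e  b
''  0  0  0  0  0  0  0  0  0  0
 i  0  0  0  0  0  1  1  1  1  1
 h  0  0  0  0  0  1  1  1  1  1
 p  0  0  0  0  0  1  1  1  1  1
 i  0  0  0  0  0  1  1  1  1  1
 k  0  0  0  0  1  1  1  1  1  1
 j  0  0  0  0  1  1  1  1  1  1
 g  0  0  0  0  1  1  1  1  1  1
 i  0  0  0  0  1  2  2  2  2  2
 g  0  0  0  0  1  2  2  2  2  2

2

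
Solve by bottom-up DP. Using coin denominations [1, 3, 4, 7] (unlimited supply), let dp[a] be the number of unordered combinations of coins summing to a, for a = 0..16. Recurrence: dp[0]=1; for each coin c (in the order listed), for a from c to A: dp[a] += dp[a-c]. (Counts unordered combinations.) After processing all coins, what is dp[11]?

after  coin     0     1     2     3     4     5     6     7     8     9    10    11    12    13    14    15    16
          1     1     1     1     1     1     1     1     1     1     1     1     1     1     1     1     1     1
          3     1     1     1     2     2     2     3     3     3     4     4     4     5     5     5     6     6
          4     1     1     1     2     3     3     4     5     6     7     8     9    11    12    13    15    17
          7     1     1     1     2     3     3     4     6     7     8    10    12    14    16    19    22    25

12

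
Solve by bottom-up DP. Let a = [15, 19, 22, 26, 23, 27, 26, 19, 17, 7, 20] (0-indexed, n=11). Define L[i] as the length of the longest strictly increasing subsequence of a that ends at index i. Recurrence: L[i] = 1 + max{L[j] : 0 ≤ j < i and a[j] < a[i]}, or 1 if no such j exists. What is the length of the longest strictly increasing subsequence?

   i    0    1    2    3    4    5    6    7    8    9   10
a[i]   15   19   22   26   23   27   26   19   17    7   20
L[i]    1    2    3    4    4    5    5    2    2    1    3

5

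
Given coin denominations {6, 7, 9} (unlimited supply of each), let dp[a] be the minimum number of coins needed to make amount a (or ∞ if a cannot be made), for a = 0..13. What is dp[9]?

1

 a  0  1  2  3  4  5  6  7  8  9 10 11 12 13
dp  0  -  -  -  -  -  1  1  -  1  -  -  2  2
(- denotes ∞ / unreachable)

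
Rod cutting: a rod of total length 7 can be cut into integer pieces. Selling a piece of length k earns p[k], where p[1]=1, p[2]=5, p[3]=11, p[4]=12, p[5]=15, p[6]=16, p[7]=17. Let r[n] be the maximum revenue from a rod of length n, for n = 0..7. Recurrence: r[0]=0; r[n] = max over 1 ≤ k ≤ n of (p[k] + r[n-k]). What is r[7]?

   n    0    1    2    3    4    5    6    7
r[n]    0    1    5   11   12   16   22   23

23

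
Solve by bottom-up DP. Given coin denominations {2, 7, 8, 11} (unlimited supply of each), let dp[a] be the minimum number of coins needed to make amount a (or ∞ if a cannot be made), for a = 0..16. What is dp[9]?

2

 a  0  1  2  3  4  5  6  7  8  9 10 11 12 13 14 15 16
dp  0  -  1  -  2  -  3  1  1  2  2  1  3  2  2  2  2
(- denotes ∞ / unreachable)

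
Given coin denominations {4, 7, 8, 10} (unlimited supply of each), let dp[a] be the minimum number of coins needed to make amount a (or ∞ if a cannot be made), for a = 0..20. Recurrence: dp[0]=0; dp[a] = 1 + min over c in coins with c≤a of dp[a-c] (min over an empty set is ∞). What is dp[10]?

 a  0  1  2  3  4  5  6  7  8  9 10 11 12 13 14 15 16 17 18 19 20
dp  0  -  -  -  1  -  -  1  1  -  1  2  2  -  2  2  2  2  2  3  2
(- denotes ∞ / unreachable)

1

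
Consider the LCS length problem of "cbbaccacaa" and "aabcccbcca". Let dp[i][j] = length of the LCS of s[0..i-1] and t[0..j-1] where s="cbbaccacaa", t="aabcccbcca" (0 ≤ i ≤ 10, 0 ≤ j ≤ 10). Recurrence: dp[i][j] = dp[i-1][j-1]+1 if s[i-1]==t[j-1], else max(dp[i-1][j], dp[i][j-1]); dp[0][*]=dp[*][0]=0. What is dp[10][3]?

2

   ''  a  a  b  c  c  c  b  c  c  a
''  0  0  0  0  0  0  0  0  0  0  0
 c  0  0  0  0  1  1  1  1  1  1  1
 b  0  0  0  1  1  1  1  2  2  2  2
 b  0  0  0  1  1  1  1  2  2  2  2
 a  0  1  1  1  1  1  1  2  2  2  3
 c  0  1  1  1  2  2  2  2  3  3  3
 c  0  1  1  1  2  3  3  3  3  4  4
 a  0  1  2  2  2  3  3  3  3  4  5
 c  0  1  2  2  3  3  4  4  4  4  5
 a  0  1  2  2  3  3  4  4  4  4  5
 a  0  1  2  2  3  3  4  4  4  4  5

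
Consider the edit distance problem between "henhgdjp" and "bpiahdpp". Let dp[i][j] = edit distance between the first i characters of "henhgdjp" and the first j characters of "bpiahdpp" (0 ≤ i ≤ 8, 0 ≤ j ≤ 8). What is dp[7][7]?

6

   ''  b  p  i  a  h  d  p  p
''  0  1  2  3  4  5  6  7  8
 h  1  1  2  3  4  4  5  6  7
 e  2  2  2  3  4  5  5  6  7
 n  3  3  3  3  4  5  6  6  7
 h  4  4  4  4  4  4  5  6  7
 g  5  5  5  5  5  5  5  6  7
 d  6  6  6  6  6  6  5  6  7
 j  7  7  7  7  7  7  6  6  7
 p  8  8  7  8  8  8  7  6  6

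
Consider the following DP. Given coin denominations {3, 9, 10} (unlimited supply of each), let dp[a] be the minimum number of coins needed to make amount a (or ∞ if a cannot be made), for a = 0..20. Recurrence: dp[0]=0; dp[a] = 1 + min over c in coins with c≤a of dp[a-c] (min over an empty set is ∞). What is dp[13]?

 a  0  1  2  3  4  5  6  7  8  9 10 11 12 13 14 15 16 17 18 19 20
dp  0  -  -  1  -  -  2  -  -  1  1  -  2  2  -  3  3  -  2  2  2
(- denotes ∞ / unreachable)

2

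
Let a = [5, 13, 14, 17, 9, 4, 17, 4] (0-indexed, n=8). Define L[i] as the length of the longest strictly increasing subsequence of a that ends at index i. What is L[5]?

   i    0    1    2    3    4    5    6    7
a[i]    5   13   14   17    9    4   17    4
L[i]    1    2    3    4    2    1    4    1

1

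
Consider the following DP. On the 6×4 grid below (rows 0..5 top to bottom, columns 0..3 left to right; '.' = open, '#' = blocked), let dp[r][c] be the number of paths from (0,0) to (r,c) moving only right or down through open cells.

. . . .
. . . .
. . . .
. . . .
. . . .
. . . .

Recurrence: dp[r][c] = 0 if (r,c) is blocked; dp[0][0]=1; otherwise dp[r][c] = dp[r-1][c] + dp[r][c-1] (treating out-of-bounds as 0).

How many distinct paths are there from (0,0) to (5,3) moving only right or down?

r\c   0   1   2   3
  0   1   1   1   1
  1   1   2   3   4
  2   1   3   6  10
  3   1   4  10  20
  4   1   5  15  35
  5   1   6  21  56

56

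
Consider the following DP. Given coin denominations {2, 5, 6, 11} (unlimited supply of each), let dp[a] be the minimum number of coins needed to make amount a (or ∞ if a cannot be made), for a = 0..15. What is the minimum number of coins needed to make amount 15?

3

 a  0  1  2  3  4  5  6  7  8  9 10 11 12 13 14 15
dp  0  -  1  -  2  1  1  2  2  3  2  1  2  2  3  3
(- denotes ∞ / unreachable)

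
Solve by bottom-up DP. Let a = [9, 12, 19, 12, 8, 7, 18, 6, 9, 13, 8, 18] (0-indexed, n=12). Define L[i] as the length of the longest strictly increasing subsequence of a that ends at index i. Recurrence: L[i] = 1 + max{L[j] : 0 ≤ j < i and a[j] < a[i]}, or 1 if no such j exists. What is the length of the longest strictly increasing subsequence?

   i    0    1    2    3    4    5    6    7    8    9   10   11
a[i]    9   12   19   12    8    7   18    6    9   13    8   18
L[i]    1    2    3    2    1    1    3    1    2    3    2    4

4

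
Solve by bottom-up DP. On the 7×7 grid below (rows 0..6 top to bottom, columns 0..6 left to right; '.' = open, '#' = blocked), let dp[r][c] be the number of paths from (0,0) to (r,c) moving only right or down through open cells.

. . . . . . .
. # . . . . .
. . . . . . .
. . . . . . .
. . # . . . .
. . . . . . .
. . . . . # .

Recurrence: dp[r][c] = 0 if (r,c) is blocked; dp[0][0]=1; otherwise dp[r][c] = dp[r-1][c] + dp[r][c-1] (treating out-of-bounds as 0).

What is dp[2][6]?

r\c   0   1   2   3   4   5   6
  0   1   1   1   1   1   1   1
  1   1   0   1   2   3   4   5
  2   1   1   2   4   7  11  16
  3   1   2   4   8  15  26  42
  4   1   3   0   8  23  49  91
  5   1   4   4  12  35  84 175
  6   1   5   9  21  56   0 175

16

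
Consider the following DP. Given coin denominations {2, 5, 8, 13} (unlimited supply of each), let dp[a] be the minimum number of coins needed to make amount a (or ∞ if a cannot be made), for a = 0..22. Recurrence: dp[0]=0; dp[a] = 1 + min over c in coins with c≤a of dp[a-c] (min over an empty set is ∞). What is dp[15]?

2

 a  0  1  2  3  4  5  6  7  8  9 10 11 12 13 14 15 16 17 18 19 20 21 22
dp  0  -  1  -  2  1  3  2  1  3  2  4  3  1  4  2  2  3  2  4  3  2  4
(- denotes ∞ / unreachable)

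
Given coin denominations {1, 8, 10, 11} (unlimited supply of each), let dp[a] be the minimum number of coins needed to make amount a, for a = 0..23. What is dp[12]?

 a  0  1  2  3  4  5  6  7  8  9 10 11 12 13 14 15 16 17 18 19 20 21 22 23
dp  0  1  2  3  4  5  6  7  1  2  1  1  2  3  4  5  2  3  2  2  2  2  2  3

2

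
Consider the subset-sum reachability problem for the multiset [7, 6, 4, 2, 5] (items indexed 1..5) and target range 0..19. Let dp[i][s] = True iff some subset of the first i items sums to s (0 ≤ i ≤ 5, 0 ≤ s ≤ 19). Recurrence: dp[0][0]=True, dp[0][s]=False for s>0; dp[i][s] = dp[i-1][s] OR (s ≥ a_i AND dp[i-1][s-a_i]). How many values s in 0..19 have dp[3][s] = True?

i\s   0   1   2   3   4   5   6   7   8   9  10  11  12  13  14  15  16  17  18  19
  0   T   F   F   F   F   F   F   F   F   F   F   F   F   F   F   F   F   F   F   F
  1   T   F   F   F   F   F   F   T   F   F   F   F   F   F   F   F   F   F   F   F
  2   T   F   F   F   F   F   T   T   F   F   F   F   F   T   F   F   F   F   F   F
  3   T   F   F   F   T   F   T   T   F   F   T   T   F   T   F   F   F   T   F   F
  4   T   F   T   F   T   F   T   T   T   T   T   T   T   T   F   T   F   T   F   T
  5   T   F   T   F   T   T   T   T   T   T   T   T   T   T   T   T   T   T   T   T

8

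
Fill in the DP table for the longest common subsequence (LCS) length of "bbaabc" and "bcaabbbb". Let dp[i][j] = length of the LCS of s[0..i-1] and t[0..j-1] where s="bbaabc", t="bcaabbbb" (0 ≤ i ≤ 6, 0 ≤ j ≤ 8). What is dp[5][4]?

   ''  b  c  a  a  b  b  b  b
''  0  0  0  0  0  0  0  0  0
 b  0  1  1  1  1  1  1  1  1
 b  0  1  1  1  1  2  2  2  2
 a  0  1  1  2  2  2  2  2  2
 a  0  1  1  2  3  3  3  3  3
 b  0  1  1  2  3  4  4  4  4
 c  0  1  2  2  3  4  4  4  4

3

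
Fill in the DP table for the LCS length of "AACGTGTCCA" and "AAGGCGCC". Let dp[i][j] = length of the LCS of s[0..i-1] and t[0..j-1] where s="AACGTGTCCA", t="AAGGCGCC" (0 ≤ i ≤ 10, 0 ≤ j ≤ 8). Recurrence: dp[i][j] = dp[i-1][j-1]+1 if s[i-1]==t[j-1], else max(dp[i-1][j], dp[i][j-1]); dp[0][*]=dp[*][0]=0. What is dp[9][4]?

   ''  A  A  G  G  C  G  C  C
''  0  0  0  0  0  0  0  0  0
 A  0  1  1  1  1  1  1  1  1
 A  0  1  2  2  2  2  2  2  2
 C  0  1  2  2  2  3  3  3  3
 G  0  1  2  3  3  3  4  4  4
 T  0  1  2  3  3  3  4  4  4
 G  0  1  2  3  4  4  4  4  4
 T  0  1  2  3  4  4  4  4  4
 C  0  1  2  3  4  5  5  5  5
 C  0  1  2  3  4  5  5  6  6
 A  0  1  2  3  4  5  5  6  6

4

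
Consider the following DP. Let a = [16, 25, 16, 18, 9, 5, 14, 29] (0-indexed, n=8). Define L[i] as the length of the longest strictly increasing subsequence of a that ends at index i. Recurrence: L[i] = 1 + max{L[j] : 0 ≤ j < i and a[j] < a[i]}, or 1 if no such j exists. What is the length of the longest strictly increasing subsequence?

3

   i    0    1    2    3    4    5    6    7
a[i]   16   25   16   18    9    5   14   29
L[i]    1    2    1    2    1    1    2    3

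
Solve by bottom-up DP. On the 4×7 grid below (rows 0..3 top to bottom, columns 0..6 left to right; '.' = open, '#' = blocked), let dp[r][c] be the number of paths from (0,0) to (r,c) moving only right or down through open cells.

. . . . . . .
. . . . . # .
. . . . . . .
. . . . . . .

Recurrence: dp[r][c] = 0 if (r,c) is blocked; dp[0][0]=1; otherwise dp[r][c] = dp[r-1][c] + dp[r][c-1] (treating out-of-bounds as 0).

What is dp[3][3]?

20

r\c   0   1   2   3   4   5   6
  0   1   1   1   1   1   1   1
  1   1   2   3   4   5   0   1
  2   1   3   6  10  15  15  16
  3   1   4  10  20  35  50  66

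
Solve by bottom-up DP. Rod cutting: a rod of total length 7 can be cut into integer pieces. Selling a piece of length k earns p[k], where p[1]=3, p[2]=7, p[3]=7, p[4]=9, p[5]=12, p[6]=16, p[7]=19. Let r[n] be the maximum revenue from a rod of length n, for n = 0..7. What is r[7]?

   n    0    1    2    3    4    5    6    7
r[n]    0    3    7   10   14   17   21   24

24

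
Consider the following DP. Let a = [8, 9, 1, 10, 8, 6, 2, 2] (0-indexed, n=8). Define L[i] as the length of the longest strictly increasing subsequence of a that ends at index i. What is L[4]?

   i    0    1    2    3    4    5    6    7
a[i]    8    9    1   10    8    6    2    2
L[i]    1    2    1    3    2    2    2    2

2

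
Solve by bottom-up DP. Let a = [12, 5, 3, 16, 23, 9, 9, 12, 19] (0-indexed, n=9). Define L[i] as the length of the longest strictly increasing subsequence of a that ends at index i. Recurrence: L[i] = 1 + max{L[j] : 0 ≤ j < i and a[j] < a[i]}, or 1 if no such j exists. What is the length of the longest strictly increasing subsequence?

4

   i    0    1    2    3    4    5    6    7    8
a[i]   12    5    3   16   23    9    9   12   19
L[i]    1    1    1    2    3    2    2    3    4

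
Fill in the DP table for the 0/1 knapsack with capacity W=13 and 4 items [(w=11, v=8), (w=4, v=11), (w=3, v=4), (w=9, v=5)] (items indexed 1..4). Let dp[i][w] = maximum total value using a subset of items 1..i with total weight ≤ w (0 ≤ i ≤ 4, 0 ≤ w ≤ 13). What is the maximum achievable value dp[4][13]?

i\w   0   1   2   3   4   5   6   7   8   9  10  11  12  13
  0   0   0   0   0   0   0   0   0   0   0   0   0   0   0
  1   0   0   0   0   0   0   0   0   0   0   0   8   8   8
  2   0   0   0   0  11  11  11  11  11  11  11  11  11  11
  3   0   0   0   4  11  11  11  15  15  15  15  15  15  15
  4   0   0   0   4  11  11  11  15  15  15  15  15  15  16

16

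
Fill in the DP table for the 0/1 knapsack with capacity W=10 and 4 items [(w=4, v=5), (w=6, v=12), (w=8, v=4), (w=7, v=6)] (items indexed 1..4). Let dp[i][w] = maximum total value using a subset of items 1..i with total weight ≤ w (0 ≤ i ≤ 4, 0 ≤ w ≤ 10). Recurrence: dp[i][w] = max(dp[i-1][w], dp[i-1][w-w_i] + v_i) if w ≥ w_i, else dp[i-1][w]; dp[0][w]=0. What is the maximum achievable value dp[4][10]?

i\w   0   1   2   3   4   5   6   7   8   9  10
  0   0   0   0   0   0   0   0   0   0   0   0
  1   0   0   0   0   5   5   5   5   5   5   5
  2   0   0   0   0   5   5  12  12  12  12  17
  3   0   0   0   0   5   5  12  12  12  12  17
  4   0   0   0   0   5   5  12  12  12  12  17

17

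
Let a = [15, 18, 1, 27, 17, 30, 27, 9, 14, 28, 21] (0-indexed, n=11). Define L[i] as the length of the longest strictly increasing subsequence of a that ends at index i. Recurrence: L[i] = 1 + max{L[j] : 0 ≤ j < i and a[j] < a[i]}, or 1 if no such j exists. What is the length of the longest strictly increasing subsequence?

4

   i    0    1    2    3    4    5    6    7    8    9   10
a[i]   15   18    1   27   17   30   27    9   14   28   21
L[i]    1    2    1    3    2    4    3    2    3    4    4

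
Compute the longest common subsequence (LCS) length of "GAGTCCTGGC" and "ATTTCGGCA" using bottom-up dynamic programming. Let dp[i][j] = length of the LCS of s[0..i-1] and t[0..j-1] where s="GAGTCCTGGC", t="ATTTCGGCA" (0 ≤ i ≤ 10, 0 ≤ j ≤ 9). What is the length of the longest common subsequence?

   ''  A  T  T  T  C  G  G  C  A
''  0  0  0  0  0  0  0  0  0  0
 G  0  0  0  0  0  0  1  1  1  1
 A  0  1  1  1  1  1  1  1  1  2
 G  0  1  1  1  1  1  2  2  2  2
 T  0  1  2  2  2  2  2  2  2  2
 C  0  1  2  2  2  3  3  3  3  3
 C  0  1  2  2  2  3  3  3  4  4
 T  0  1  2  3  3  3  3  3  4  4
 G  0  1  2  3  3  3  4  4  4  4
 G  0  1  2  3  3  3  4  5  5  5
 C  0  1  2  3  3  4  4  5  6  6

6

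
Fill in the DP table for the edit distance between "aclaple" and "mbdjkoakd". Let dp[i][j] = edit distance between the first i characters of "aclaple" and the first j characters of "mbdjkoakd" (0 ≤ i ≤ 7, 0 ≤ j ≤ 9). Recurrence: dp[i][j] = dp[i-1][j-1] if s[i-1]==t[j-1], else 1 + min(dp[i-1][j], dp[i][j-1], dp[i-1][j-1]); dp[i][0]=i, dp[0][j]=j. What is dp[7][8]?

   ''  m  b  d  j  k  o  a  k  d
''  0  1  2  3  4  5  6  7  8  9
 a  1  1  2  3  4  5  6  6  7  8
 c  2  2  2  3  4  5  6  7  7  8
 l  3  3  3  3  4  5  6  7  8  8
 a  4  4  4  4  4  5  6  6  7  8
 p  5  5  5  5  5  5  6  7  7  8
 l  6  6  6  6  6  6  6  7  8  8
 e  7  7  7  7  7  7  7  7  8  9

8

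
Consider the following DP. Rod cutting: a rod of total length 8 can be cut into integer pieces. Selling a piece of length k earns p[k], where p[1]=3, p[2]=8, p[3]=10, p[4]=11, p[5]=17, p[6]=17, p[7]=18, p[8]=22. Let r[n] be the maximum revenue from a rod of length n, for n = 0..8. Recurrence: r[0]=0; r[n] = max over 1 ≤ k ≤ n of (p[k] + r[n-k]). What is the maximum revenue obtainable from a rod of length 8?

32

   n    0    1    2    3    4    5    6    7    8
r[n]    0    3    8   11   16   19   24   27   32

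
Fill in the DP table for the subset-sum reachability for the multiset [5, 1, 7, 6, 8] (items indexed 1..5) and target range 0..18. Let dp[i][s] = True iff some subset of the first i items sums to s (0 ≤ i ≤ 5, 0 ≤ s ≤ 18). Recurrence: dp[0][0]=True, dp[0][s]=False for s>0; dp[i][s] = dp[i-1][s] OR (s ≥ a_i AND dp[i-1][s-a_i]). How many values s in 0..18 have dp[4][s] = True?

i\s   0   1   2   3   4   5   6   7   8   9  10  11  12  13  14  15  16  17  18
  0   T   F   F   F   F   F   F   F   F   F   F   F   F   F   F   F   F   F   F
  1   T   F   F   F   F   T   F   F   F   F   F   F   F   F   F   F   F   F   F
  2   T   T   F   F   F   T   T   F   F   F   F   F   F   F   F   F   F   F   F
  3   T   T   F   F   F   T   T   T   T   F   F   F   T   T   F   F   F   F   F
  4   T   T   F   F   F   T   T   T   T   F   F   T   T   T   T   F   F   F   T
  5   T   T   F   F   F   T   T   T   T   T   F   T   T   T   T   T   T   F   T

11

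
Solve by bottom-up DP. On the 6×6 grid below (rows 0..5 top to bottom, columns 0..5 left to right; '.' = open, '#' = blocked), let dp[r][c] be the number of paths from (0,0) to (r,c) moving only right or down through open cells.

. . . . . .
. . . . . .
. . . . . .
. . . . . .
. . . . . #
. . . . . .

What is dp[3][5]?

56

r\c   0   1   2   3   4   5
  0   1   1   1   1   1   1
  1   1   2   3   4   5   6
  2   1   3   6  10  15  21
  3   1   4  10  20  35  56
  4   1   5  15  35  70   0
  5   1   6  21  56 126 126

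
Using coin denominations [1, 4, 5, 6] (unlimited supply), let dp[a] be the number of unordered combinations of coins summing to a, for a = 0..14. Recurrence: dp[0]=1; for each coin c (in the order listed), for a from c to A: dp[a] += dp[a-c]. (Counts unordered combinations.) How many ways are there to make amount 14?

14

after  coin     0     1     2     3     4     5     6     7     8     9    10    11    12    13    14
          1     1     1     1     1     1     1     1     1     1     1     1     1     1     1     1
          4     1     1     1     1     2     2     2     2     3     3     3     3     4     4     4
          5     1     1     1     1     2     3     3     3     4     5     6     6     7     8     9
          6     1     1     1     1     2     3     4     4     5     6     8     9    11    12    14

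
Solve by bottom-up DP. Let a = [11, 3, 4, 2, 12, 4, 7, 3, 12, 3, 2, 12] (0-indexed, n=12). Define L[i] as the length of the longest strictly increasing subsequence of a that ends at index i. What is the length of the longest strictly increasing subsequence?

4

   i    0    1    2    3    4    5    6    7    8    9   10   11
a[i]   11    3    4    2   12    4    7    3   12    3    2   12
L[i]    1    1    2    1    3    2    3    2    4    2    1    4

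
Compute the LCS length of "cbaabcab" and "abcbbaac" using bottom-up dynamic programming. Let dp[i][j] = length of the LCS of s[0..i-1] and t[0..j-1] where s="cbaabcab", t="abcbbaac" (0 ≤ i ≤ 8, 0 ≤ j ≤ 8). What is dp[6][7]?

4

   ''  a  b  c  b  b  a  a  c
''  0  0  0  0  0  0  0  0  0
 c  0  0  0  1  1  1  1  1  1
 b  0  0  1  1  2  2  2  2  2
 a  0  1  1  1  2  2  3  3  3
 a  0  1  1  1  2  2  3  4  4
 b  0  1  2  2  2  3  3  4  4
 c  0  1  2  3  3  3  3  4  5
 a  0  1  2  3  3  3  4  4  5
 b  0  1  2  3  4  4  4  4  5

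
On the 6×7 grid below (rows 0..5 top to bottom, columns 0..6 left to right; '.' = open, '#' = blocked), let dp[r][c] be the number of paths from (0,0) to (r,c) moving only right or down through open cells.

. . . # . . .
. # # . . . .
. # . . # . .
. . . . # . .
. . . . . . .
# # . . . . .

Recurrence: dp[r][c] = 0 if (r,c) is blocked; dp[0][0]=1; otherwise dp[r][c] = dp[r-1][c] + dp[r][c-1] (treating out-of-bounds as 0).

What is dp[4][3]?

4

r\c   0   1   2   3   4   5   6
  0   1   1   1   0   0   0   0
  1   1   0   0   0   0   0   0
  2   1   0   0   0   0   0   0
  3   1   1   1   1   0   0   0
  4   1   2   3   4   4   4   4
  5   0   0   3   7  11  15  19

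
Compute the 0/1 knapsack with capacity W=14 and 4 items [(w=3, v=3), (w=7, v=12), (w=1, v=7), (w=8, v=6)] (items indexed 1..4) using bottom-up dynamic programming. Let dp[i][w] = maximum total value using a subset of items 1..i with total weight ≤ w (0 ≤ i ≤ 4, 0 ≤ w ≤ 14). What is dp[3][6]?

i\w   0   1   2   3   4   5   6   7   8   9  10  11  12  13  14
  0   0   0   0   0   0   0   0   0   0   0   0   0   0   0   0
  1   0   0   0   3   3   3   3   3   3   3   3   3   3   3   3
  2   0   0   0   3   3   3   3  12  12  12  15  15  15  15  15
  3   0   7   7   7  10  10  10  12  19  19  19  22  22  22  22
  4   0   7   7   7  10  10  10  12  19  19  19  22  22  22  22

10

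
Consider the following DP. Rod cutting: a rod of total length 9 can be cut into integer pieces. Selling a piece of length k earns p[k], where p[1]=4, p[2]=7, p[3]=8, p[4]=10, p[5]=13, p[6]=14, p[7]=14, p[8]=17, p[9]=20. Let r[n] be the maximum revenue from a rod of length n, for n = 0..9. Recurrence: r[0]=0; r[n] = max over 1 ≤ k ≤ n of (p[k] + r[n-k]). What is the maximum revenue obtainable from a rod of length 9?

   n    0    1    2    3    4    5    6    7    8    9
r[n]    0    4    8   12   16   20   24   28   32   36

36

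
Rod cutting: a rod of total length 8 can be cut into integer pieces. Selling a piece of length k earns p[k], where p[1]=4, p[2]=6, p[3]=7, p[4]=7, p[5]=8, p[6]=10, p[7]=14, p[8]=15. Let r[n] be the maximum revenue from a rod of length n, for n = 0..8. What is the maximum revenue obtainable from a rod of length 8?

32

   n    0    1    2    3    4    5    6    7    8
r[n]    0    4    8   12   16   20   24   28   32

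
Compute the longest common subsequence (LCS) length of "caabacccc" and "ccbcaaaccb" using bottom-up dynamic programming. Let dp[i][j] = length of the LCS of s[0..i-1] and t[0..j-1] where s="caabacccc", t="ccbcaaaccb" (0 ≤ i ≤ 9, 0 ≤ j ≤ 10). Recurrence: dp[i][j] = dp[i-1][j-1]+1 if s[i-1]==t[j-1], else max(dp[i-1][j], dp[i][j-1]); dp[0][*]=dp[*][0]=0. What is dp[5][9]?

   ''  c  c  b  c  a  a  a  c  c  b
''  0  0  0  0  0  0  0  0  0  0  0
 c  0  1  1  1  1  1  1  1  1  1  1
 a  0  1  1  1  1  2  2  2  2  2  2
 a  0  1  1  1  1  2  3  3  3  3  3
 b  0  1  1  2  2  2  3  3  3  3  4
 a  0  1  1  2  2  3  3  4  4  4  4
 c  0  1  2  2  3  3  3  4  5  5  5
 c  0  1  2  2  3  3  3  4  5  6  6
 c  0  1  2  2  3  3  3  4  5  6  6
 c  0  1  2  2  3  3  3  4  5  6  6

4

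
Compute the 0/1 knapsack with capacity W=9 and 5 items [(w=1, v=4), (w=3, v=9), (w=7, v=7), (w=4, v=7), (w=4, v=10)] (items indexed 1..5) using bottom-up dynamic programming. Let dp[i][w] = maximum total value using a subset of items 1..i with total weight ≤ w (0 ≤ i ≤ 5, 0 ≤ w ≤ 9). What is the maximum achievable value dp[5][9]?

i\w   0   1   2   3   4   5   6   7   8   9
  0   0   0   0   0   0   0   0   0   0   0
  1   0   4   4   4   4   4   4   4   4   4
  2   0   4   4   9  13  13  13  13  13  13
  3   0   4   4   9  13  13  13  13  13  13
  4   0   4   4   9  13  13  13  16  20  20
  5   0   4   4   9  13  14  14  19  23  23

23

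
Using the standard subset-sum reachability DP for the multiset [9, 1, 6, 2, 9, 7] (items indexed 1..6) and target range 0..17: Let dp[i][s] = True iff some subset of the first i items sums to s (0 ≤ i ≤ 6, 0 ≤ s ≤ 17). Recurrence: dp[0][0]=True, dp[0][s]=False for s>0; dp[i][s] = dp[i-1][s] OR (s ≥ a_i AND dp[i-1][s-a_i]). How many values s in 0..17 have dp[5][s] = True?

14

i\s   0   1   2   3   4   5   6   7   8   9  10  11  12  13  14  15  16  17
  0   T   F   F   F   F   F   F   F   F   F   F   F   F   F   F   F   F   F
  1   T   F   F   F   F   F   F   F   F   T   F   F   F   F   F   F   F   F
  2   T   T   F   F   F   F   F   F   F   T   T   F   F   F   F   F   F   F
  3   T   T   F   F   F   F   T   T   F   T   T   F   F   F   F   T   T   F
  4   T   T   T   T   F   F   T   T   T   T   T   T   T   F   F   T   T   T
  5   T   T   T   T   F   F   T   T   T   T   T   T   T   F   F   T   T   T
  6   T   T   T   T   F   F   T   T   T   T   T   T   T   T   T   T   T   T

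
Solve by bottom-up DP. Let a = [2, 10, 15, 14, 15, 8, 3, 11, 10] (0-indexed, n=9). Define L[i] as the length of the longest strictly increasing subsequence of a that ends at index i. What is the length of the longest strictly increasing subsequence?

4

   i    0    1    2    3    4    5    6    7    8
a[i]    2   10   15   14   15    8    3   11   10
L[i]    1    2    3    3    4    2    2    3    3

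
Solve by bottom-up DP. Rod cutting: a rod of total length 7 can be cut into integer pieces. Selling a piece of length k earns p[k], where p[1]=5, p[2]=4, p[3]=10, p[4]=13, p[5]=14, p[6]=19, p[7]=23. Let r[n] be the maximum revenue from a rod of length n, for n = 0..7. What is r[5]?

   n    0    1    2    3    4    5    6    7
r[n]    0    5   10   15   20   25   30   35

25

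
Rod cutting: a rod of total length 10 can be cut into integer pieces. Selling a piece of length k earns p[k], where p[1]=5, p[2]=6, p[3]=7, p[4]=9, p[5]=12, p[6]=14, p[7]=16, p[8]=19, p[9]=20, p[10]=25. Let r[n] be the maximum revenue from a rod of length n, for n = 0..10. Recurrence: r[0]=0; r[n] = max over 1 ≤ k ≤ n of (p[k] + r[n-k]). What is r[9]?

   n    0    1    2    3    4    5    6    7    8    9   10
r[n]    0    5   10   15   20   25   30   35   40   45   50

45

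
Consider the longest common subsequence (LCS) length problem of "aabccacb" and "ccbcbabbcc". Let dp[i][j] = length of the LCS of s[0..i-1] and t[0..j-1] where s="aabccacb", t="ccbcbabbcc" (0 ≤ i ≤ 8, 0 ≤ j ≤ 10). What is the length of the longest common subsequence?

   ''  c  c  b  c  b  a  b  b  c  c
''  0  0  0  0  0  0  0  0  0  0  0
 a  0  0  0  0  0  0  1  1  1  1  1
 a  0  0  0  0  0  0  1  1  1  1  1
 b  0  0  0  1  1  1  1  2  2  2  2
 c  0  1  1  1  2  2  2  2  2  3  3
 c  0  1  2  2  2  2  2  2  2  3  4
 a  0  1  2  2  2  2  3  3  3  3  4
 c  0  1  2  2  3  3  3  3  3  4  4
 b  0  1  2  3  3  4  4  4  4  4  4

4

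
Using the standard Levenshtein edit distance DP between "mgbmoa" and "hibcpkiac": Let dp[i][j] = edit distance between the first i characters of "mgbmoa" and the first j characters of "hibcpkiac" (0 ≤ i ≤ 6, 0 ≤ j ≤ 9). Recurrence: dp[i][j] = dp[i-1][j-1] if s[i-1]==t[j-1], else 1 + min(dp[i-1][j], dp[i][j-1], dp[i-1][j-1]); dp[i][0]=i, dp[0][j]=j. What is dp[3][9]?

8

   ''  h  i  b  c  p  k  i  a  c
''  0  1  2  3  4  5  6  7  8  9
 m  1  1  2  3  4  5  6  7  8  9
 g  2  2  2  3  4  5  6  7  8  9
 b  3  3  3  2  3  4  5  6  7  8
 m  4  4  4  3  3  4  5  6  7  8
 o  5  5  5  4  4  4  5  6  7  8
 a  6  6  6  5  5  5  5  6  6  7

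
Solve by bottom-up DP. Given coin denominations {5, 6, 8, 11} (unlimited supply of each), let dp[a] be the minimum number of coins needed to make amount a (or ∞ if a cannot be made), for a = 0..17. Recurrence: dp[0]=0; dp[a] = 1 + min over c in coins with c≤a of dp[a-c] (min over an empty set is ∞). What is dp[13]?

 a  0  1  2  3  4  5  6  7  8  9 10 11 12 13 14 15 16 17
dp  0  -  -  -  -  1  1  -  1  -  2  1  2  2  2  3  2  2
(- denotes ∞ / unreachable)

2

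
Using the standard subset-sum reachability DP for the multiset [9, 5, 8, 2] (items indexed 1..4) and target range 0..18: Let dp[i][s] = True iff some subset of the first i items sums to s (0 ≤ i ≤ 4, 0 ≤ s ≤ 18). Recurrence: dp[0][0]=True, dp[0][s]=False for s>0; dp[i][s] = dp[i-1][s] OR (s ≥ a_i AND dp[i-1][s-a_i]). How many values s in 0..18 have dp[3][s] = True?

i\s   0   1   2   3   4   5   6   7   8   9  10  11  12  13  14  15  16  17  18
  0   T   F   F   F   F   F   F   F   F   F   F   F   F   F   F   F   F   F   F
  1   T   F   F   F   F   F   F   F   F   T   F   F   F   F   F   F   F   F   F
  2   T   F   F   F   F   T   F   F   F   T   F   F   F   F   T   F   F   F   F
  3   T   F   F   F   F   T   F   F   T   T   F   F   F   T   T   F   F   T   F
  4   T   F   T   F   F   T   F   T   T   T   T   T   F   T   T   T   T   T   F

7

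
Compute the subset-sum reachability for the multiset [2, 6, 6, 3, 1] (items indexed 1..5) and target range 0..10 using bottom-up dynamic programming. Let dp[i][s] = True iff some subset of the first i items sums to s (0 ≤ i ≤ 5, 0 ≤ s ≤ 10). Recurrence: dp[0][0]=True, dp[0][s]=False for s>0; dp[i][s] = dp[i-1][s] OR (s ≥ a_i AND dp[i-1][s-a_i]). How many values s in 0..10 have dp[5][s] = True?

11

i\s   0   1   2   3   4   5   6   7   8   9  10
  0   T   F   F   F   F   F   F   F   F   F   F
  1   T   F   T   F   F   F   F   F   F   F   F
  2   T   F   T   F   F   F   T   F   T   F   F
  3   T   F   T   F   F   F   T   F   T   F   F
  4   T   F   T   T   F   T   T   F   T   T   F
  5   T   T   T   T   T   T   T   T   T   T   T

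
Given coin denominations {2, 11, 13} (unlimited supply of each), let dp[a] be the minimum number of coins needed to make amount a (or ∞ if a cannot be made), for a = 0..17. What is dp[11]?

1

 a  0  1  2  3  4  5  6  7  8  9 10 11 12 13 14 15 16 17
dp  0  -  1  -  2  -  3  -  4  -  5  1  6  1  7  2  8  3
(- denotes ∞ / unreachable)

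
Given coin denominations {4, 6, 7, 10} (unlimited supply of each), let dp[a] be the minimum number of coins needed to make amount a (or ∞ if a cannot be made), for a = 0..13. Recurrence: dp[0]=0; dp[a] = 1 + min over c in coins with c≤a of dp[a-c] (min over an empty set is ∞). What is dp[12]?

2

 a  0  1  2  3  4  5  6  7  8  9 10 11 12 13
dp  0  -  -  -  1  -  1  1  2  -  1  2  2  2
(- denotes ∞ / unreachable)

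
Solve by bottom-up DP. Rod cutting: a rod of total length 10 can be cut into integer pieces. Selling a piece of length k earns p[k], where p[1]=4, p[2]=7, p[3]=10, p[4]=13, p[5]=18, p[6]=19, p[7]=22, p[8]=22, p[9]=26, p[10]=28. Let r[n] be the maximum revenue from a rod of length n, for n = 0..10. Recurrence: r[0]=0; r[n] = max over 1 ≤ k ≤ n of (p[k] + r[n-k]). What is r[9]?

36

   n    0    1    2    3    4    5    6    7    8    9   10
r[n]    0    4    8   12   16   20   24   28   32   36   40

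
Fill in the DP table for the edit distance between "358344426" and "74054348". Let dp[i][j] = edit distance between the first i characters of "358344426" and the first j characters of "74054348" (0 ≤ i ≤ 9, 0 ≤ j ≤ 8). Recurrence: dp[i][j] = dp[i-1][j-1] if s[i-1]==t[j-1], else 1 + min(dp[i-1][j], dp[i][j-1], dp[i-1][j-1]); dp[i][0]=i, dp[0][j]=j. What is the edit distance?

   ''  7  4  0  5  4  3  4  8
''  0  1  2  3  4  5  6  7  8
 3  1  1  2  3  4  5  5  6  7
 5  2  2  2  3  3  4  5  6  7
 8  3  3  3  3  4  4  5  6  6
 3  4  4  4  4  4  5  4  5  6
 4  5  5  4  5  5  4  5  4  5
 4  6  6  5  5  6  5  5  5  5
 4  7  7  6  6  6  6  6  5  6
 2  8  8  7  7  7  7  7  6  6
 6  9  9  8  8  8  8  8  7  7

7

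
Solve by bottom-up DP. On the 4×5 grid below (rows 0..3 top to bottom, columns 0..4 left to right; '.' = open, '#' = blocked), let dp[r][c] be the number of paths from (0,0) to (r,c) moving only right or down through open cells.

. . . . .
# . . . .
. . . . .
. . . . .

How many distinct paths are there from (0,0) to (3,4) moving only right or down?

r\c   0   1   2   3   4
  0   1   1   1   1   1
  1   0   1   2   3   4
  2   0   1   3   6  10
  3   0   1   4  10  20

20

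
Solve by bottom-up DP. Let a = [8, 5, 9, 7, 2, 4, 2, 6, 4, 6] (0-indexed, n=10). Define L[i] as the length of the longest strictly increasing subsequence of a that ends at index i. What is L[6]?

   i    0    1    2    3    4    5    6    7    8    9
a[i]    8    5    9    7    2    4    2    6    4    6
L[i]    1    1    2    2    1    2    1    3    2    3

1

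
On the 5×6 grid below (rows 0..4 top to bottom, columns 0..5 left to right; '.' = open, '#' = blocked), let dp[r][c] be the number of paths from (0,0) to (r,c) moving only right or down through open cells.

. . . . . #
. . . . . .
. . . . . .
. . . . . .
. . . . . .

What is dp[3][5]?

55

r\c   0   1   2   3   4   5
  0   1   1   1   1   1   0
  1   1   2   3   4   5   5
  2   1   3   6  10  15  20
  3   1   4  10  20  35  55
  4   1   5  15  35  70 125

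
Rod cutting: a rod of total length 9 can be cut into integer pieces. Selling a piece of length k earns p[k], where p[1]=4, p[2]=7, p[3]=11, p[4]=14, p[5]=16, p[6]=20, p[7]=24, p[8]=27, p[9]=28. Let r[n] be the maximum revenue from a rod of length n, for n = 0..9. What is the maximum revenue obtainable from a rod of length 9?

   n    0    1    2    3    4    5    6    7    8    9
r[n]    0    4    8   12   16   20   24   28   32   36

36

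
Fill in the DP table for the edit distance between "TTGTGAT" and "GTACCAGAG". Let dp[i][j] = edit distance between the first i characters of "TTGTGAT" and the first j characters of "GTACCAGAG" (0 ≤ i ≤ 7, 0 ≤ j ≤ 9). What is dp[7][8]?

6

   ''  G  T  A  C  C  A  G  A  G
''  0  1  2  3  4  5  6  7  8  9
 T  1  1  1  2  3  4  5  6  7  8
 T  2  2  1  2  3  4  5  6  7  8
 G  3  2  2  2  3  4  5  5  6  7
 T  4  3  2  3  3  4  5  6  6  7
 G  5  4  3  3  4  4  5  5  6  6
 A  6  5  4  3  4  5  4  5  5  6
 T  7  6  5  4  4  5  5  5  6  6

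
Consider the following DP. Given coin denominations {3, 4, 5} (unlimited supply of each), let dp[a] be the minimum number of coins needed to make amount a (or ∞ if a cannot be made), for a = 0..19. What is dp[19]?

 a  0  1  2  3  4  5  6  7  8  9 10 11 12 13 14 15 16 17 18 19
dp  0  -  -  1  1  1  2  2  2  2  2  3  3  3  3  3  4  4  4  4
(- denotes ∞ / unreachable)

4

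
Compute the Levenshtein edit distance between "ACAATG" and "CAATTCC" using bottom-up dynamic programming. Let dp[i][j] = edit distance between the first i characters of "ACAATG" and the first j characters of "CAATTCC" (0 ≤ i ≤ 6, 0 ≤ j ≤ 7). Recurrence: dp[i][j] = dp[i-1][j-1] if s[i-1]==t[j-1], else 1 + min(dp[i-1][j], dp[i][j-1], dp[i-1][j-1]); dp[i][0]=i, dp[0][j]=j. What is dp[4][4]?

2

   ''  C  A  A  T  T  C  C
''  0  1  2  3  4  5  6  7
 A  1  1  1  2  3  4  5  6
 C  2  1  2  2  3  4  4  5
 A  3  2  1  2  3  4  5  5
 A  4  3  2  1  2  3  4  5
 T  5  4  3  2  1  2  3  4
 G  6  5  4  3  2  2  3  4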